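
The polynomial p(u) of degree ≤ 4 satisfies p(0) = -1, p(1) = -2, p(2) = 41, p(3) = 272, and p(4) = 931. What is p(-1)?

-4

Write p(u) = au^4 + bu^3 + cu^2 + du + e. Substituting each data point gives a linear system:
  e = -1
  a + b + c + d + e = -2
  16a + 8b + 4c + 2d + e = 41
  81a + 27b + 9c + 3d + e = 272
  256a + 64b + 16c + 4d + e = 931
Solving the system yields a = 4, b = 0, c = -6, d = 1, e = -1.
So p(u) = 4u^4 - 6u^2 + u - 1.
Then p(-1) = -4.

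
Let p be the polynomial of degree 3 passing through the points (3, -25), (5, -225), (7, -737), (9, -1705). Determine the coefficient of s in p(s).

Write p(s) = as^3 + bs^2 + cs + d. Substituting each data point gives a linear system:
  27a + 9b + 3c + d = -25
  125a + 25b + 5c + d = -225
  343a + 49b + 7c + d = -737
  729a + 81b + 9c + d = -1705
Solving the system yields a = -3, b = 6, c = -1, d = 5.
So p(s) = -3s^3 + 6s^2 - s + 5.
The coefficient of s is -1.

-1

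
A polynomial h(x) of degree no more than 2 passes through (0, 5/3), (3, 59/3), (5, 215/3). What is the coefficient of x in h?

-6

Write h(x) = ax^2 + bx + c. Substituting each data point gives a linear system:
  c = 5/3
  9a + 3b + c = 59/3
  25a + 5b + c = 215/3
Solving the system yields a = 4, b = -6, c = 5/3.
So h(x) = 4x² - 6x + 5/3.
The coefficient of x is -6.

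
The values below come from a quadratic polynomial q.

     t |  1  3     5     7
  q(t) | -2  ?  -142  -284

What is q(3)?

-48

On equispaced nodes a degree-2 polynomial has vanishing third forward difference, so
  - q(1) + 3·q(3) - 3·q(5) + q(7) = 0.
Substituting the known values and solving for q(3):
  3·q(3) = -144
  q(3) = -48.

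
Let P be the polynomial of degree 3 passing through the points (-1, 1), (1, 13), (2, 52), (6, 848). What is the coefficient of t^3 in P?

3

Write P(t) = at^3 + bt^2 + ct + d. Substituting each data point gives a linear system:
  -a + b - c + d = 1
  a + b + c + d = 13
  8a + 4b + 2c + d = 52
  216a + 36b + 6c + d = 848
Solving the system yields a = 3, b = 5, c = 3, d = 2.
So P(t) = 3t^3 + 5t^2 + 3t + 2.
The leading coefficient is 3.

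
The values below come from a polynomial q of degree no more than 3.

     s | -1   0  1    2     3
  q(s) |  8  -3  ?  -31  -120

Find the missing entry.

On equispaced nodes a degree-3 polynomial has vanishing fourth forward difference, so
  q(-1) - 4·q(0) + 6·q(1) - 4·q(2) + q(3) = 0.
Substituting the known values and solving for q(1):
  6·q(1) = -24
  q(1) = -4.

-4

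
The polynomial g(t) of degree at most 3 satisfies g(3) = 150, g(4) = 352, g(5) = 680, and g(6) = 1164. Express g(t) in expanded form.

Write g(t) = at^3 + bt^2 + ct + d. Substituting each data point gives a linear system:
  27a + 9b + 3c + d = 150
  64a + 16b + 4c + d = 352
  125a + 25b + 5c + d = 680
  216a + 36b + 6c + d = 1164
Solving the system yields a = 5, b = 3, c = -4, d = 0.
So g(t) = 5t^3 + 3t^2 - 4t.
Check: g(3) = 150. ✓

g(t) = 5t^3 + 3t^2 - 4t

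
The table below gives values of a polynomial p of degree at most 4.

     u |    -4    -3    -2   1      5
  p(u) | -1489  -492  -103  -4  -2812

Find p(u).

p(u) = -5u^4 + 3u^3 - 2u^2 - 3u + 3

Write p(u) = au^4 + bu^3 + cu^2 + du + e. Substituting each data point gives a linear system:
  256a - 64b + 16c - 4d + e = -1489
  81a - 27b + 9c - 3d + e = -492
  16a - 8b + 4c - 2d + e = -103
  a + b + c + d + e = -4
  625a + 125b + 25c + 5d + e = -2812
Solving the system yields a = -5, b = 3, c = -2, d = -3, e = 3.
So p(u) = -5u^4 + 3u^3 - 2u^2 - 3u + 3.
Check: p(5) = -2812. ✓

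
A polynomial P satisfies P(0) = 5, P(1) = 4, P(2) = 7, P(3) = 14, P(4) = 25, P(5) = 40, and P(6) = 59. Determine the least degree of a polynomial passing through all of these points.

Forward differences of the values at t = 0, 1, 2, 3, 4, 5, 6:
  P  : 5  4  7  14  25  40  59
  Δ  : -1  3  7  11  15  19
  Δ^2: 4  4  4  4  4
  Δ^3: 0  0  0  0
  Δ^4: 0  0  0
  Δ^5: 0  0
  Δ^6: 0
The second differences are constant (4) and nonzero, while all higher differences vanish, so the minimal degree is 2.

2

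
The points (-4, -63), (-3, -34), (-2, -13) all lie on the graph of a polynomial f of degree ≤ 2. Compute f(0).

5

Write f(x) = ax^2 + bx + c. Substituting each data point gives a linear system:
  16a - 4b + c = -63
  9a - 3b + c = -34
  4a - 2b + c = -13
Solving the system yields a = -4, b = 1, c = 5.
So f(x) = -4x^2 + x + 5.
Then f(0) = 5.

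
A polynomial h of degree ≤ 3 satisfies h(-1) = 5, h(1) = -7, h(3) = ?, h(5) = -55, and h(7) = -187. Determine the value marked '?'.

On equispaced nodes a degree-3 polynomial has vanishing fourth forward difference, so
  h(-1) - 4·h(1) + 6·h(3) - 4·h(5) + h(7) = 0.
Substituting the known values and solving for h(3):
  6·h(3) = -66
  h(3) = -11.

-11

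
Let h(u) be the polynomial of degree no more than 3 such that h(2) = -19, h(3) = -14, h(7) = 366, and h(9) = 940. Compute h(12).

Write h(u) = au^3 + bu^2 + cu + d. Substituting each data point gives a linear system:
  8a + 4b + 2c + d = -19
  27a + 9b + 3c + d = -14
  343a + 49b + 7c + d = 366
  729a + 81b + 9c + d = 940
Solving the system yields a = 2, b = -6, c = -3, d = -5.
So h(u) = 2u³ - 6u² - 3u - 5.
Then h(12) = 2551.

2551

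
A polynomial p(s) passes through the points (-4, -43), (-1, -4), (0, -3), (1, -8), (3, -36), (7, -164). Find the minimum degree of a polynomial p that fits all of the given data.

2

Divided differences on the nodes -4, -1, 0, 1, 3, 7:
  order 0: -43  -4  -3  -8  -36  -164
  order 1: 13  1  -5  -14  -32
  order 2: -3  -3  -3  -3
  order 3: 0  0  0
  order 4: 0  0
  order 5: 0
The order-2 divided differences are all -3 (nonzero) and every higher order vanishes, so the data lies on a polynomial of degree exactly 2.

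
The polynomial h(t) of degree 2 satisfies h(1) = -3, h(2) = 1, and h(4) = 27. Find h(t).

h(t) = 3t^2 - 5t - 1

Write h(t) = at^2 + bt + c. Substituting each data point gives a linear system:
  a + b + c = -3
  4a + 2b + c = 1
  16a + 4b + c = 27
Solving the system yields a = 3, b = -5, c = -1.
So h(t) = 3t^2 - 5t - 1.
Check: h(4) = 27. ✓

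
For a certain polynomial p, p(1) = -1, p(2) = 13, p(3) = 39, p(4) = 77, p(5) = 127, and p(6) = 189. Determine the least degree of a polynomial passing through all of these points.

Forward differences of the values at x = 1, 2, 3, 4, 5, 6:
  p  : -1  13  39  77  127  189
  Δ  : 14  26  38  50  62
  Δ^2: 12  12  12  12
  Δ^3: 0  0  0
  Δ^4: 0  0
  Δ^5: 0
The second differences are constant (12) and nonzero, while all higher differences vanish, so the minimal degree is 2.

2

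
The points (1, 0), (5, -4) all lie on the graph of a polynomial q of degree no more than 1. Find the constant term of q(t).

1

Write q(t) = at + b. Substituting each data point gives a linear system:
  a + b = 0
  5a + b = -4
Solving the system yields a = -1, b = 1.
So q(t) = -t + 1.
The constant term is 1.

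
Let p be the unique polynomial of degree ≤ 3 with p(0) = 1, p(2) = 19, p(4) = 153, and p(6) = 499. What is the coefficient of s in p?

Write p(s) = as^3 + bs^2 + cs + d. Substituting each data point gives a linear system:
  d = 1
  8a + 4b + 2c + d = 19
  64a + 16b + 4c + d = 153
  216a + 36b + 6c + d = 499
Solving the system yields a = 2, b = 5/2, c = -4, d = 1.
So p(s) = 2s^3 + (5/2)s^2 - 4s + 1.
The coefficient of s is -4.

-4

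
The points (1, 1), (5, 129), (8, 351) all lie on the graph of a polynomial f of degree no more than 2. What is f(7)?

Using the Lagrange interpolation formula with nodes 1, 5, 8:
  L_0(x) = (x - 5)(x - 8) / 28
  L_1(x) = (x - 1)(x - 8) / -12
  L_2(x) = (x - 1)(x - 5) / 21
Then f(x) = 1·L_0(x) + 129·L_1(x) + 351·L_2(x).
Expanding and collecting terms gives f(x) = 6x² - 4x - 1.
Evaluating at x = 7: f(7) = 265.

265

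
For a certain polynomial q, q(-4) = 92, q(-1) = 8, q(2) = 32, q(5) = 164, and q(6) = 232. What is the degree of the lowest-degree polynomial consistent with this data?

2

Divided differences on the nodes -4, -1, 2, 5, 6:
  order 0: 92  8  32  164  232
  order 1: -28  8  44  68
  order 2: 6  6  6
  order 3: 0  0
  order 4: 0
The order-2 divided differences are all 6 (nonzero) and every higher order vanishes, so the data lies on a polynomial of degree exactly 2.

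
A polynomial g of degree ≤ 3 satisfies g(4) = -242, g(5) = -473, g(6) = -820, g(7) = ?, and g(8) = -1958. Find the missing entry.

-1307

The 4 known points determine the degree-3 polynomial uniquely.
Write g(s) = as^3 + bs^2 + cs + d. Substituting each data point gives a linear system:
  64a + 16b + 4c + d = -242
  125a + 25b + 5c + d = -473
  216a + 36b + 6c + d = -820
  512a + 64b + 8c + d = -1958
Solving the system yields a = -4, b = 2, c = -5, d = 2.
So g(s) = -4s³ + 2s² - 5s + 2.
Then g(7) = -1307.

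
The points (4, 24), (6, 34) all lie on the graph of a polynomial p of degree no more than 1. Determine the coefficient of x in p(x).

Write p(x) = ax + b. Substituting each data point gives a linear system:
  4a + b = 24
  6a + b = 34
Solving the system yields a = 5, b = 4.
So p(x) = 5x + 4.
The leading coefficient is 5.

5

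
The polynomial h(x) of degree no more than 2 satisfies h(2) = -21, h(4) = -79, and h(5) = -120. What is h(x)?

h(x) = -4x^2 - 5x + 5

Write h(x) = ax^2 + bx + c. Substituting each data point gives a linear system:
  4a + 2b + c = -21
  16a + 4b + c = -79
  25a + 5b + c = -120
Solving the system yields a = -4, b = -5, c = 5.
So h(x) = -4x^2 - 5x + 5.
Check: h(5) = -120. ✓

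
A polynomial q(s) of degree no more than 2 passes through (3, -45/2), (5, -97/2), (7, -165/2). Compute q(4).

Write q(s) = as^2 + bs + c. Substituting each data point gives a linear system:
  9a + 3b + c = -45/2
  25a + 5b + c = -97/2
  49a + 7b + c = -165/2
Solving the system yields a = -1, b = -5, c = 3/2.
So q(s) = -s^2 - 5s + 3/2.
Then q(4) = -69/2.

-69/2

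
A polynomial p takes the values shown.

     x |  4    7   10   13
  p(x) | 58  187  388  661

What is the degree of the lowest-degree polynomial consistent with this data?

Forward differences of the values at x = 4, 7, 10, 13:
  p  : 58  187  388  661
  Δ  : 129  201  273
  Δ^2: 72  72
  Δ^3: 0
The second differences are constant (72) and nonzero, while all higher differences vanish, so the minimal degree is 2.

2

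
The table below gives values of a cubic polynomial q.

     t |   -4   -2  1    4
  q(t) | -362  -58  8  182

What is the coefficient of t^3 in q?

4

Write q(t) = at^3 + bt^2 + ct + d. Substituting each data point gives a linear system:
  -64a + 16b - 4c + d = -362
  -8a + 4b - 2c + d = -58
  a + b + c + d = 8
  64a + 16b + 4c + d = 182
Solving the system yields a = 4, b = -6, c = 4, d = 6.
So q(t) = 4t^3 - 6t^2 + 4t + 6.
The leading coefficient is 4.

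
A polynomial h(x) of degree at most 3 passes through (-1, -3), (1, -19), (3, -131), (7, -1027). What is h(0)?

Using the Lagrange interpolation formula with nodes -1, 1, 3, 7:
  L_0(x) = (x - 1)(x - 3)(x - 7) / -64
  L_1(x) = (x + 1)(x - 3)(x - 7) / 24
  L_2(x) = (x + 1)(x - 1)(x - 7) / -32
  L_3(x) = (x + 1)(x - 1)(x - 3) / 192
Then h(x) = -3·L_0(x) - 19·L_1(x) - 131·L_2(x) - 1027·L_3(x).
Expanding and collecting terms gives h(x) = -2x^3 - 6x^2 - 6x - 5.
Evaluating at x = 0: h(0) = -5.

-5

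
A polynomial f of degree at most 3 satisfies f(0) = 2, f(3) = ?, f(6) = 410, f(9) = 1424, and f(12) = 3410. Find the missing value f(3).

On equispaced nodes a degree-3 polynomial has vanishing fourth forward difference, so
  f(0) - 4·f(3) + 6·f(6) - 4·f(9) + f(12) = 0.
Substituting the known values and solving for f(3):
  -4·f(3) = -176
  f(3) = 44.

44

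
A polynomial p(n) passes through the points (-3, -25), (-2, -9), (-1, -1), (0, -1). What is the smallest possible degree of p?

Forward differences of the values at n = -3, -2, -1, 0:
  p  : -25  -9  -1  -1
  Δ  : 16  8  0
  Δ^2: -8  -8
  Δ^3: 0
The second differences are constant (-8) and nonzero, while all higher differences vanish, so the minimal degree is 2.

2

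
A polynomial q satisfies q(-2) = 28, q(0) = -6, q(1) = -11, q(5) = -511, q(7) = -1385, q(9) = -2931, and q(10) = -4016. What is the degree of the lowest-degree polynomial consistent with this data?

3

Divided differences on the nodes -2, 0, 1, 5, 7, 9, 10:
  order 0: 28  -6  -11  -511  -1385  -2931  -4016
  order 1: -17  -5  -125  -437  -773  -1085
  order 2: 4  -24  -52  -84  -104
  order 3: -4  -4  -4  -4
  order 4: 0  0  0
  order 5: 0  0
  order 6: 0
The order-3 divided differences are all -4 (nonzero) and every higher order vanishes, so the data lies on a polynomial of degree exactly 3.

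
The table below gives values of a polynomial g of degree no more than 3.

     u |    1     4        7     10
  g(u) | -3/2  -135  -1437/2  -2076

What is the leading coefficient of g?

Write g(u) = au^3 + bu^2 + cu + d. Substituting each data point gives a linear system:
  a + b + c + d = -3/2
  64a + 16b + 4c + d = -135
  343a + 49b + 7c + d = -1437/2
  1000a + 100b + 10c + d = -2076
Solving the system yields a = -2, b = -1, c = 5/2, d = -1.
So g(u) = -2u³ - u² + (5/2)u - 1.
The leading coefficient is -2.

-2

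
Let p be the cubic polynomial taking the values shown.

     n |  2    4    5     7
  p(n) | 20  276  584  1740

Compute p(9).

Write p(n) = an^3 + bn^2 + cn + d. Substituting each data point gives a linear system:
  8a + 4b + 2c + d = 20
  64a + 16b + 4c + d = 276
  125a + 25b + 5c + d = 584
  343a + 49b + 7c + d = 1740
Solving the system yields a = 6, b = -6, c = -4, d = 4.
So p(n) = 6n³ - 6n² - 4n + 4.
Then p(9) = 3856.

3856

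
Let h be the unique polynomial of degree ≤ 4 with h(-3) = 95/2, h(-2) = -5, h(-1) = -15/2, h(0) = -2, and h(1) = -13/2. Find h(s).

Write h(s) = as^4 + bs^3 + cs^2 + ds + e. Substituting each data point gives a linear system:
  81a - 27b + 9c - 3d + e = 95/2
  16a - 8b + 4c - 2d + e = -5
  a - b + c - d + e = -15/2
  e = -2
  a + b + c + d + e = -13/2
Solving the system yields a = 1, b = -1, c = -6, d = 3/2, e = -2.
So h(s) = s^4 - s^3 - 6s^2 + (3/2)s - 2.
Check: h(0) = -2. ✓

h(s) = s^4 - s^3 - 6s^2 + (3/2)s - 2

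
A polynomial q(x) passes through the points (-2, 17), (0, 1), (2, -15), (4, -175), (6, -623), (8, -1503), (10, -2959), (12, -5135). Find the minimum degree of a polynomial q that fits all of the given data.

3

Forward differences of the values at x = -2, 0, 2, 4, 6, 8, 10, 12:
  q  : 17  1  -15  -175  -623  -1503  -2959  -5135
  Δ  : -16  -16  -160  -448  -880  -1456  -2176
  Δ^2: 0  -144  -288  -432  -576  -720
  Δ^3: -144  -144  -144  -144  -144
  Δ^4: 0  0  0  0
  Δ^5: 0  0  0
  Δ^6: 0  0
  Δ^7: 0
The third differences are constant (-144) and nonzero, while all higher differences vanish, so the minimal degree is 3.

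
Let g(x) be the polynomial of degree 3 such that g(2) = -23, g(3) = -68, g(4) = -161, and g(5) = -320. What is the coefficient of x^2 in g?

3

Write g(x) = ax^3 + bx^2 + cx + d. Substituting each data point gives a linear system:
  8a + 4b + 2c + d = -23
  27a + 9b + 3c + d = -68
  64a + 16b + 4c + d = -161
  125a + 25b + 5c + d = -320
Solving the system yields a = -3, b = 3, c = -3, d = -5.
So g(x) = -3x³ + 3x² - 3x - 5.
The coefficient of x^2 is 3.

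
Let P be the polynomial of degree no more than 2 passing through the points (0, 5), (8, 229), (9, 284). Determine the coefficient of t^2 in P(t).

3

Write P(t) = at^2 + bt + c. Substituting each data point gives a linear system:
  c = 5
  64a + 8b + c = 229
  81a + 9b + c = 284
Solving the system yields a = 3, b = 4, c = 5.
So P(t) = 3t^2 + 4t + 5.
The leading coefficient is 3.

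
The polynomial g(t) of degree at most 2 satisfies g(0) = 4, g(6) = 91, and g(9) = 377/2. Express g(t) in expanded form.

g(t) = 2t^2 + (5/2)t + 4

Write g(t) = at^2 + bt + c. Substituting each data point gives a linear system:
  c = 4
  36a + 6b + c = 91
  81a + 9b + c = 377/2
Solving the system yields a = 2, b = 5/2, c = 4.
So g(t) = 2t^2 + (5/2)t + 4.
Check: g(6) = 91. ✓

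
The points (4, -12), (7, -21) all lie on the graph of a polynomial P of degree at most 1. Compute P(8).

Write P(u) = au + b. Substituting each data point gives a linear system:
  4a + b = -12
  7a + b = -21
Solving the system yields a = -3, b = 0.
So P(u) = -3u.
Then P(8) = -24.

-24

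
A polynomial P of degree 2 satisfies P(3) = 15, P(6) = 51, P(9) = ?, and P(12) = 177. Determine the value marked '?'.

On equispaced nodes a degree-2 polynomial has vanishing third forward difference, so
  - P(3) + 3·P(6) - 3·P(9) + P(12) = 0.
Substituting the known values and solving for P(9):
  -3·P(9) = -315
  P(9) = 105.

105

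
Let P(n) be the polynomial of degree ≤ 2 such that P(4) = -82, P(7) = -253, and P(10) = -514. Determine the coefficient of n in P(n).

-2

Write P(n) = an^2 + bn + c. Substituting each data point gives a linear system:
  16a + 4b + c = -82
  49a + 7b + c = -253
  100a + 10b + c = -514
Solving the system yields a = -5, b = -2, c = 6.
So P(n) = -5n² - 2n + 6.
The coefficient of n is -2.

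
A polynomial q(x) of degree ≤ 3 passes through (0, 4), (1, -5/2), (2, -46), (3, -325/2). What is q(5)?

-1517/2

Write q(x) = ax^3 + bx^2 + cx + d. Substituting each data point gives a linear system:
  d = 4
  a + b + c + d = -5/2
  8a + 4b + 2c + d = -46
  27a + 9b + 3c + d = -325/2
Solving the system yields a = -6, b = -1/2, c = 0, d = 4.
So q(x) = -6x³ - (1/2)x² + 4.
Then q(5) = -1517/2.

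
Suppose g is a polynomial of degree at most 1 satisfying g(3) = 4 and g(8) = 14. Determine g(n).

g(n) = 2n - 2

Write g(n) = an + b. Substituting each data point gives a linear system:
  3a + b = 4
  8a + b = 14
Solving the system yields a = 2, b = -2.
So g(n) = 2n - 2.
Check: g(3) = 4. ✓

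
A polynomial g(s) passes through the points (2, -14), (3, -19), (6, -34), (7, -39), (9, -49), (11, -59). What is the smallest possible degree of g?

1

Divided differences on the nodes 2, 3, 6, 7, 9, 11:
  order 0: -14  -19  -34  -39  -49  -59
  order 1: -5  -5  -5  -5  -5
  order 2: 0  0  0  0
  order 3: 0  0  0
  order 4: 0  0
  order 5: 0
The order-1 divided differences are all -5 (nonzero) and every higher order vanishes, so the data lies on a polynomial of degree exactly 1.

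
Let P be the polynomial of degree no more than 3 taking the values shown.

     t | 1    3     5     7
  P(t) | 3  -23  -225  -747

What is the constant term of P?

Write P(t) = at^3 + bt^2 + ct + d. Substituting each data point gives a linear system:
  a + b + c + d = 3
  27a + 9b + 3c + d = -23
  125a + 25b + 5c + d = -225
  343a + 49b + 7c + d = -747
Solving the system yields a = -3, b = 5, c = 6, d = -5.
So P(t) = -3t³ + 5t² + 6t - 5.
The constant term is -5.

-5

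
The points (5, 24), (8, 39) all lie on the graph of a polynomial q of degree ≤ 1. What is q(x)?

q(x) = 5x - 1

Write q(x) = ax + b. Substituting each data point gives a linear system:
  5a + b = 24
  8a + b = 39
Solving the system yields a = 5, b = -1.
So q(x) = 5x - 1.
Check: q(8) = 39. ✓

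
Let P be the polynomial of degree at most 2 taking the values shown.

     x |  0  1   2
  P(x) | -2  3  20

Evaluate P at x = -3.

Using the Lagrange interpolation formula with nodes 0, 1, 2:
  L_0(x) = (x - 1)(x - 2) / 2
  L_1(x) = x(x - 2) / -1
  L_2(x) = x(x - 1) / 2
Then P(x) = -2·L_0(x) + 3·L_1(x) + 20·L_2(x).
Expanding and collecting terms gives P(x) = 6x^2 - x - 2.
Evaluating at x = -3: P(-3) = 55.

55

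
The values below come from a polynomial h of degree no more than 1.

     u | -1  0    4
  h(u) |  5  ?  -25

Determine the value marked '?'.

-1

The 2 known points determine the degree-1 polynomial uniquely.
Write h(u) = au + b. Substituting each data point gives a linear system:
  -a + b = 5
  4a + b = -25
Solving the system yields a = -6, b = -1.
So h(u) = -6u - 1.
Then h(0) = -1.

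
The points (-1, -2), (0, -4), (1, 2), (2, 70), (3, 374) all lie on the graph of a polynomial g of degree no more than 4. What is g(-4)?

Using the Lagrange interpolation formula with nodes -1, 0, 1, 2, 3:
  L_0(s) = s(s - 1)(s - 2)(s - 3) / 24
  L_1(s) = (s + 1)(s - 1)(s - 2)(s - 3) / -6
  L_2(s) = (s + 1)s(s - 2)(s - 3) / 4
  L_3(s) = (s + 1)s(s - 1)(s - 3) / -6
  L_4(s) = (s + 1)s(s - 1)(s - 2) / 24
Then g(s) = -2·L_0(s) - 4·L_1(s) + 2·L_2(s) + 70·L_3(s) + 374·L_4(s).
Expanding and collecting terms gives g(s) = 5s⁴ - s³ - s² + 3s - 4.
Evaluating at s = -4: g(-4) = 1312.

1312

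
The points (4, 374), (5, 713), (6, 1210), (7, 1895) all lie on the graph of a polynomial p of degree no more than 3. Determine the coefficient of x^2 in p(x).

4

Write p(x) = ax^3 + bx^2 + cx + d. Substituting each data point gives a linear system:
  64a + 16b + 4c + d = 374
  125a + 25b + 5c + d = 713
  216a + 36b + 6c + d = 1210
  343a + 49b + 7c + d = 1895
Solving the system yields a = 5, b = 4, c = -2, d = -2.
So p(x) = 5x³ + 4x² - 2x - 2.
The coefficient of x^2 is 4.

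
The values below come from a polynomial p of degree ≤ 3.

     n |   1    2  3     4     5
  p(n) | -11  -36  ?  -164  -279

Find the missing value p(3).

The 4 known points determine the degree-3 polynomial uniquely.
Write p(n) = an^3 + bn^2 + cn + d. Substituting each data point gives a linear system:
  a + b + c + d = -11
  8a + 4b + 2c + d = -36
  64a + 16b + 4c + d = -164
  125a + 25b + 5c + d = -279
Solving the system yields a = -1, b = -6, c = 0, d = -4.
So p(n) = -n³ - 6n² - 4.
Then p(3) = -85.

-85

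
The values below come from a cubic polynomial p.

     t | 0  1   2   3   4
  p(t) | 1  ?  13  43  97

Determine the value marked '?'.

On equispaced nodes a degree-3 polynomial has vanishing fourth forward difference, so
  p(0) - 4·p(1) + 6·p(2) - 4·p(3) + p(4) = 0.
Substituting the known values and solving for p(1):
  -4·p(1) = -4
  p(1) = 1.

1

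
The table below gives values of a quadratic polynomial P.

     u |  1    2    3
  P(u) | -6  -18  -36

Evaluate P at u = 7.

-168

Forward differences of the values at u = 1, 2, 3:
  P  : -6  -18  -36
  Δ  : -12  -18
  Δ^2: -6
The second differences are constant, confirming degree 2.
Interpolating (Newton forward form) and evaluating at u = 7 gives P(7) = -168.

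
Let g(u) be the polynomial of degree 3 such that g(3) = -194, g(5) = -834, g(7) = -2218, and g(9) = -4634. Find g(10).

-6319

Write g(u) = au^3 + bu^2 + cu + d. Substituting each data point gives a linear system:
  27a + 9b + 3c + d = -194
  125a + 25b + 5c + d = -834
  343a + 49b + 7c + d = -2218
  729a + 81b + 9c + d = -4634
Solving the system yields a = -6, b = -3, c = -2, d = 1.
So g(u) = -6u^3 - 3u^2 - 2u + 1.
Then g(10) = -6319.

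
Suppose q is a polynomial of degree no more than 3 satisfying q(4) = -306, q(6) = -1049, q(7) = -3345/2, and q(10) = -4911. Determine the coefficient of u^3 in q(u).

Write q(u) = au^3 + bu^2 + cu + d. Substituting each data point gives a linear system:
  64a + 16b + 4c + d = -306
  216a + 36b + 6c + d = -1049
  343a + 49b + 7c + d = -3345/2
  1000a + 100b + 10c + d = -4911
Solving the system yields a = -5, b = 1, c = -3/2, d = 4.
So q(u) = -5u^3 + u^2 - (3/2)u + 4.
The leading coefficient is -5.

-5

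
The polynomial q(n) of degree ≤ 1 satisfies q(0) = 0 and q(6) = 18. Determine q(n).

Write q(n) = an + b. Substituting each data point gives a linear system:
  b = 0
  6a + b = 18
Solving the system yields a = 3, b = 0.
So q(n) = 3n.
Check: q(0) = 0. ✓

q(n) = 3n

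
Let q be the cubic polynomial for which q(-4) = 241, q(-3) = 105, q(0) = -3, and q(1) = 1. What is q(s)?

Write q(s) = as^3 + bs^2 + cs + d. Substituting each data point gives a linear system:
  -64a + 16b - 4c + d = 241
  -27a + 9b - 3c + d = 105
  d = -3
  a + b + c + d = 1
Solving the system yields a = -3, b = 4, c = 3, d = -3.
So q(s) = -3s^3 + 4s^2 + 3s - 3.
Check: q(0) = -3. ✓

q(s) = -3s^3 + 4s^2 + 3s - 3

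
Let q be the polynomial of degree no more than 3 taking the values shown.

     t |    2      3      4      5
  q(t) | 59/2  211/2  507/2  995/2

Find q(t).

Write q(t) = at^3 + bt^2 + ct + d. Substituting each data point gives a linear system:
  8a + 4b + 2c + d = 59/2
  27a + 9b + 3c + d = 211/2
  64a + 16b + 4c + d = 507/2
  125a + 25b + 5c + d = 995/2
Solving the system yields a = 4, b = 0, c = 0, d = -5/2.
So q(t) = 4t^3 - 5/2.
Check: q(3) = 211/2. ✓

q(t) = 4t^3 - 5/2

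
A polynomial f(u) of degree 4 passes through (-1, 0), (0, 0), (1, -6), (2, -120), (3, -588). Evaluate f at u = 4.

Forward differences of the values at u = -1, 0, 1, 2, 3:
  f  : 0  0  -6  -120  -588
  Δ  : 0  -6  -114  -468
  Δ^2: -6  -108  -354
  Δ^3: -102  -246
  Δ^4: -144
The fourth differences are constant, confirming degree 4.
Interpolating (Newton forward form) and evaluating at u = 4 gives f(4) = -1800.

-1800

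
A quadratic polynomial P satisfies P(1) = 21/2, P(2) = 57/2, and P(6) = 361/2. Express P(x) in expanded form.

P(x) = 4x^2 + 6x + 1/2

Using the Lagrange interpolation formula with nodes 1, 2, 6:
  L_0(x) = (x - 2)(x - 6) / 5
  L_1(x) = (x - 1)(x - 6) / -4
  L_2(x) = (x - 1)(x - 2) / 20
Then P(x) = 21/2·L_0(x) + 57/2·L_1(x) + 361/2·L_2(x).
Expanding and collecting terms gives P(x) = 4x^2 + 6x + 1/2.
Check: P(1) = 21/2. ✓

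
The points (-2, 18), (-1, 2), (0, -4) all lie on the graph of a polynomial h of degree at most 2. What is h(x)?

Write h(x) = ax^2 + bx + c. Substituting each data point gives a linear system:
  4a - 2b + c = 18
  a - b + c = 2
  c = -4
Solving the system yields a = 5, b = -1, c = -4.
So h(x) = 5x^2 - x - 4.
Check: h(-2) = 18. ✓

h(x) = 5x^2 - x - 4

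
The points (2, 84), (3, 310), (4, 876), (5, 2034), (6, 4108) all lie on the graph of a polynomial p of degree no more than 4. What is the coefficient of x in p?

6

Write p(x) = ax^4 + bx^3 + cx^2 + dx + e. Substituting each data point gives a linear system:
  16a + 8b + 4c + 2d + e = 84
  81a + 27b + 9c + 3d + e = 310
  256a + 64b + 16c + 4d + e = 876
  625a + 125b + 25c + 5d + e = 2034
  1296a + 216b + 36c + 6d + e = 4108
Solving the system yields a = 3, b = 0, c = 5, d = 6, e = 4.
So p(x) = 3x^4 + 5x^2 + 6x + 4.
The coefficient of x is 6.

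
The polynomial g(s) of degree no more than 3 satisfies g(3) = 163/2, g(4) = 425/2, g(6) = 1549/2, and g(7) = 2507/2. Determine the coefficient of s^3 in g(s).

4

Write g(s) = as^3 + bs^2 + cs + d. Substituting each data point gives a linear system:
  27a + 9b + 3c + d = 163/2
  64a + 16b + 4c + d = 425/2
  216a + 36b + 6c + d = 1549/2
  343a + 49b + 7c + d = 2507/2
Solving the system yields a = 4, b = -2, c = -3, d = 1/2.
So g(s) = 4s³ - 2s² - 3s + 1/2.
The leading coefficient is 4.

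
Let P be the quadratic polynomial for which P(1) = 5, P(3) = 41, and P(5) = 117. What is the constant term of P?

Write P(u) = au^2 + bu + c. Substituting each data point gives a linear system:
  a + b + c = 5
  9a + 3b + c = 41
  25a + 5b + c = 117
Solving the system yields a = 5, b = -2, c = 2.
So P(u) = 5u² - 2u + 2.
The constant term is 2.

2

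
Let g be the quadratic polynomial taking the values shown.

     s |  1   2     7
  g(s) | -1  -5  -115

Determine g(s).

Write g(s) = as^2 + bs + c. Substituting each data point gives a linear system:
  a + b + c = -1
  4a + 2b + c = -5
  49a + 7b + c = -115
Solving the system yields a = -3, b = 5, c = -3.
So g(s) = -3s^2 + 5s - 3.
Check: g(1) = -1. ✓

g(s) = -3s^2 + 5s - 3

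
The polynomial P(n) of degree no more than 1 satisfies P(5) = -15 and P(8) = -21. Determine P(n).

P(n) = -2n - 5

Write P(n) = an + b. Substituting each data point gives a linear system:
  5a + b = -15
  8a + b = -21
Solving the system yields a = -2, b = -5.
So P(n) = -2n - 5.
Check: P(8) = -21. ✓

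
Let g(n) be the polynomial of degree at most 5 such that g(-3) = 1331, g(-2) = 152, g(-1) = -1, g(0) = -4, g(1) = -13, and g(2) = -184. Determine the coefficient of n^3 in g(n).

Write g(n) = an^5 + bn^4 + cn^3 + dn^2 + en + k. Substituting each data point gives a linear system:
  -243a + 81b - 27c + 9d - 3e + k = 1331
  -32a + 16b - 8c + 4d - 2e + k = 152
  -a + b - c + d - e + k = -1
  k = -4
  a + b + c + d + e + k = -13
  32a + 16b + 8c + 4d + 2e + k = -184
Solving the system yields a = -6, b = 0, c = 4, d = -3, e = -4, k = -4.
So g(n) = -6n^5 + 4n^3 - 3n^2 - 4n - 4.
The coefficient of n^3 is 4.

4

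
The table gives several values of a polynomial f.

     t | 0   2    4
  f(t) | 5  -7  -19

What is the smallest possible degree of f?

Forward differences of the values at t = 0, 2, 4:
  f  : 5  -7  -19
  Δ  : -12  -12
  Δ^2: 0
The first differences are constant (-12) and nonzero, while all higher differences vanish, so the minimal degree is 1.

1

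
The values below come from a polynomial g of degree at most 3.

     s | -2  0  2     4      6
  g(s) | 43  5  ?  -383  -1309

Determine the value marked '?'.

The 4 known points determine the degree-3 polynomial uniquely.
Write g(s) = as^3 + bs^2 + cs + d. Substituting each data point gives a linear system:
  -8a + 4b - 2c + d = 43
  d = 5
  64a + 16b + 4c + d = -383
  216a + 36b + 6c + d = -1309
Solving the system yields a = -6, b = -1, c = 3, d = 5.
So g(s) = -6s³ - s² + 3s + 5.
Then g(2) = -41.

-41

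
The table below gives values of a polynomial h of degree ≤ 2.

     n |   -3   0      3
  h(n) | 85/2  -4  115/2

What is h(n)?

h(n) = 6n^2 + (5/2)n - 4

Write h(n) = an^2 + bn + c. Substituting each data point gives a linear system:
  9a - 3b + c = 85/2
  c = -4
  9a + 3b + c = 115/2
Solving the system yields a = 6, b = 5/2, c = -4.
So h(n) = 6n^2 + (5/2)n - 4.
Check: h(3) = 115/2. ✓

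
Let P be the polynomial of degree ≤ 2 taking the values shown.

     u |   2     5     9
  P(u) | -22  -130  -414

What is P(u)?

P(u) = -5u^2 - u

Using the Lagrange interpolation formula with nodes 2, 5, 9:
  L_0(u) = (u - 5)(u - 9) / 21
  L_1(u) = (u - 2)(u - 9) / -12
  L_2(u) = (u - 2)(u - 5) / 28
Then P(u) = -22·L_0(u) - 130·L_1(u) - 414·L_2(u).
Expanding and collecting terms gives P(u) = -5u² - u.
Check: P(5) = -130. ✓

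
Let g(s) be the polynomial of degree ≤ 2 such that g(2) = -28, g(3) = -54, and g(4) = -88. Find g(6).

-180

Write g(s) = as^2 + bs + c. Substituting each data point gives a linear system:
  4a + 2b + c = -28
  9a + 3b + c = -54
  16a + 4b + c = -88
Solving the system yields a = -4, b = -6, c = 0.
So g(s) = -4s^2 - 6s.
Then g(6) = -180.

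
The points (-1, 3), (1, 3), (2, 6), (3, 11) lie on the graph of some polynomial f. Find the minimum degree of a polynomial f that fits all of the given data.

Divided differences on the nodes -1, 1, 2, 3:
  order 0: 3  3  6  11
  order 1: 0  3  5
  order 2: 1  1
  order 3: 0
The order-2 divided differences are all 1 (nonzero) and every higher order vanishes, so the data lies on a polynomial of degree exactly 2.

2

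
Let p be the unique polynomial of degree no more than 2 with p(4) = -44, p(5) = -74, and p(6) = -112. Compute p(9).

Write p(u) = au^2 + bu + c. Substituting each data point gives a linear system:
  16a + 4b + c = -44
  25a + 5b + c = -74
  36a + 6b + c = -112
Solving the system yields a = -4, b = 6, c = -4.
So p(u) = -4u^2 + 6u - 4.
Then p(9) = -274.

-274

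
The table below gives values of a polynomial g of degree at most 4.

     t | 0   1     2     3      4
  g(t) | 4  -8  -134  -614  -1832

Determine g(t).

g(t) = -6t^4 - 4t^3 - 3t^2 + t + 4

Write g(t) = at^4 + bt^3 + ct^2 + dt + e. Substituting each data point gives a linear system:
  e = 4
  a + b + c + d + e = -8
  16a + 8b + 4c + 2d + e = -134
  81a + 27b + 9c + 3d + e = -614
  256a + 64b + 16c + 4d + e = -1832
Solving the system yields a = -6, b = -4, c = -3, d = 1, e = 4.
So g(t) = -6t⁴ - 4t³ - 3t² + t + 4.
Check: g(1) = -8. ✓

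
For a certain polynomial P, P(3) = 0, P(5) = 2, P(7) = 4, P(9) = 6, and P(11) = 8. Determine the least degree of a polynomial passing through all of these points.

Forward differences of the values at t = 3, 5, 7, 9, 11:
  P  : 0  2  4  6  8
  Δ  : 2  2  2  2
  Δ^2: 0  0  0
  Δ^3: 0  0
  Δ^4: 0
The first differences are constant (2) and nonzero, while all higher differences vanish, so the minimal degree is 1.

1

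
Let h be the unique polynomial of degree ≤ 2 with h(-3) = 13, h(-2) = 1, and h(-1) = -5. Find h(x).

Write h(x) = ax^2 + bx + c. Substituting each data point gives a linear system:
  9a - 3b + c = 13
  4a - 2b + c = 1
  a - b + c = -5
Solving the system yields a = 3, b = 3, c = -5.
So h(x) = 3x² + 3x - 5.
Check: h(-2) = 1. ✓

h(x) = 3x^2 + 3x - 5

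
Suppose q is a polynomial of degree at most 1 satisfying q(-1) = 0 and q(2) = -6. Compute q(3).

-8

Write q(t) = at + b. Substituting each data point gives a linear system:
  -a + b = 0
  2a + b = -6
Solving the system yields a = -2, b = -2.
So q(t) = -2t - 2.
Then q(3) = -8.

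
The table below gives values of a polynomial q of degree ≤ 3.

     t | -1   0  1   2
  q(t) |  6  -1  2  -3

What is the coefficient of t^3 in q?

Write q(t) = at^3 + bt^2 + ct + d. Substituting each data point gives a linear system:
  -a + b - c + d = 6
  d = -1
  a + b + c + d = 2
  8a + 4b + 2c + d = -3
Solving the system yields a = -3, b = 5, c = 1, d = -1.
So q(t) = -3t³ + 5t² + t - 1.
The leading coefficient is -3.

-3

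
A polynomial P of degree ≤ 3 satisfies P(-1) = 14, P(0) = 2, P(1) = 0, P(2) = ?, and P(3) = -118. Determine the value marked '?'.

The 4 known points determine the degree-3 polynomial uniquely.
Write P(x) = ax^3 + bx^2 + cx + d. Substituting each data point gives a linear system:
  -a + b - c + d = 14
  d = 2
  a + b + c + d = 0
  27a + 9b + 3c + d = -118
Solving the system yields a = -6, b = 5, c = -1, d = 2.
So P(x) = -6x^3 + 5x^2 - x + 2.
Then P(2) = -28.

-28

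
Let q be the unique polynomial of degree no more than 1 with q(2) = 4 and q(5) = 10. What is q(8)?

Using the Lagrange interpolation formula with nodes 2, 5:
  L_0(n) = (n - 5) / -3
  L_1(n) = (n - 2) / 3
Then q(n) = 4·L_0(n) + 10·L_1(n).
Expanding and collecting terms gives q(n) = 2n.
Evaluating at n = 8: q(8) = 16.

16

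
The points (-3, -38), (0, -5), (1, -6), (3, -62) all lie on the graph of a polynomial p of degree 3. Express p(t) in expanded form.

p(t) = -t^3 - 5t^2 + 5t - 5

Using the Lagrange interpolation formula with nodes -3, 0, 1, 3:
  L_0(t) = t(t - 1)(t - 3) / -72
  L_1(t) = (t + 3)(t - 1)(t - 3) / 9
  L_2(t) = (t + 3)t(t - 3) / -8
  L_3(t) = (t + 3)t(t - 1) / 36
Then p(t) = -38·L_0(t) - 5·L_1(t) - 6·L_2(t) - 62·L_3(t).
Expanding and collecting terms gives p(t) = -t^3 - 5t^2 + 5t - 5.
Check: p(0) = -5. ✓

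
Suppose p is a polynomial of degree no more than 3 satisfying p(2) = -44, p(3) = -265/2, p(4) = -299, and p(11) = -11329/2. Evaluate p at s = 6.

-962

Using the Lagrange interpolation formula with nodes 2, 3, 4, 11:
  L_0(s) = (s - 3)(s - 4)(s - 11) / -18
  L_1(s) = (s - 2)(s - 4)(s - 11) / 8
  L_2(s) = (s - 2)(s - 3)(s - 11) / -14
  L_3(s) = (s - 2)(s - 3)(s - 4) / 504
Then p(s) = -44·L_0(s) - 265/2·L_1(s) - 299·L_2(s) - 11329/2·L_3(s).
Expanding and collecting terms gives p(s) = -4s^3 - 3s^2 + (5/2)s - 5.
Evaluating at s = 6: p(6) = -962.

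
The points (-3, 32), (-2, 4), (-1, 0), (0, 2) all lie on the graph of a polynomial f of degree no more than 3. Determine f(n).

f(n) = -3n^3 - 6n^2 - n + 2

Using the Lagrange interpolation formula with nodes -3, -2, -1, 0:
  L_0(n) = (n + 2)(n + 1)n / -6
  L_1(n) = (n + 3)(n + 1)n / 2
  L_2(n) = (n + 3)(n + 2)n / -2
  L_3(n) = (n + 3)(n + 2)(n + 1) / 6
Then f(n) = 32·L_0(n) + 4·L_1(n) + 0·L_2(n) + 2·L_3(n).
Expanding and collecting terms gives f(n) = -3n^3 - 6n^2 - n + 2.
Check: f(-1) = 0. ✓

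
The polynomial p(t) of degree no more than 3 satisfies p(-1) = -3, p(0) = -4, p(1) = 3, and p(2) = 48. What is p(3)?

Write p(t) = at^3 + bt^2 + ct + d. Substituting each data point gives a linear system:
  -a + b - c + d = -3
  d = -4
  a + b + c + d = 3
  8a + 4b + 2c + d = 48
Solving the system yields a = 5, b = 4, c = -2, d = -4.
So p(t) = 5t³ + 4t² - 2t - 4.
Then p(3) = 161.

161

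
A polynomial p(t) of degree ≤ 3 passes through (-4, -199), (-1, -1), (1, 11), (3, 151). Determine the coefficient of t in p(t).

Write p(t) = at^3 + bt^2 + ct + d. Substituting each data point gives a linear system:
  -64a + 16b - 4c + d = -199
  -a + b - c + d = -1
  a + b + c + d = 11
  27a + 9b + 3c + d = 151
Solving the system yields a = 4, b = 4, c = 2, d = 1.
So p(t) = 4t^3 + 4t^2 + 2t + 1.
The coefficient of t is 2.

2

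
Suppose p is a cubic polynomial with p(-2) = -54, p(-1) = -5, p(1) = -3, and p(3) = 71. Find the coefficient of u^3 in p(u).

Write p(u) = au^3 + bu^2 + cu + d. Substituting each data point gives a linear system:
  -8a + 4b - 2c + d = -54
  -a + b - c + d = -5
  a + b + c + d = -3
  27a + 9b + 3c + d = 71
Solving the system yields a = 5, b = -6, c = -4, d = 2.
So p(u) = 5u³ - 6u² - 4u + 2.
The leading coefficient is 5.

5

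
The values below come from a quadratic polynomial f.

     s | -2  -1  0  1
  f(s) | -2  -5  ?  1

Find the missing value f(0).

-4

The 3 known points determine the degree-2 polynomial uniquely.
Write f(s) = as^2 + bs + c. Substituting each data point gives a linear system:
  4a - 2b + c = -2
  a - b + c = -5
  a + b + c = 1
Solving the system yields a = 2, b = 3, c = -4.
So f(s) = 2s² + 3s - 4.
Then f(0) = -4.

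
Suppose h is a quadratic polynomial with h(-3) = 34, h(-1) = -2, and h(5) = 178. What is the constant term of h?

-2

Write h(n) = an^2 + bn + c. Substituting each data point gives a linear system:
  9a - 3b + c = 34
  a - b + c = -2
  25a + 5b + c = 178
Solving the system yields a = 6, b = 6, c = -2.
So h(n) = 6n^2 + 6n - 2.
The constant term is -2.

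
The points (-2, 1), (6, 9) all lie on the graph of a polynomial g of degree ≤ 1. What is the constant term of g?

Write g(n) = an + b. Substituting each data point gives a linear system:
  -2a + b = 1
  6a + b = 9
Solving the system yields a = 1, b = 3.
So g(n) = n + 3.
The constant term is 3.

3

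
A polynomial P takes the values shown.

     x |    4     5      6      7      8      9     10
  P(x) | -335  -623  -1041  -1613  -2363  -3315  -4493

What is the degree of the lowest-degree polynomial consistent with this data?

3

Forward differences of the values at x = 4, 5, 6, 7, 8, 9, 10:
  P  : -335  -623  -1041  -1613  -2363  -3315  -4493
  Δ  : -288  -418  -572  -750  -952  -1178
  Δ^2: -130  -154  -178  -202  -226
  Δ^3: -24  -24  -24  -24
  Δ^4: 0  0  0
  Δ^5: 0  0
  Δ^6: 0
The third differences are constant (-24) and nonzero, while all higher differences vanish, so the minimal degree is 3.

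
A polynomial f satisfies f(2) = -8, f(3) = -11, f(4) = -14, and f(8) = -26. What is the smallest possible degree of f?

Divided differences on the nodes 2, 3, 4, 8:
  order 0: -8  -11  -14  -26
  order 1: -3  -3  -3
  order 2: 0  0
  order 3: 0
The order-1 divided differences are all -3 (nonzero) and every higher order vanishes, so the data lies on a polynomial of degree exactly 1.

1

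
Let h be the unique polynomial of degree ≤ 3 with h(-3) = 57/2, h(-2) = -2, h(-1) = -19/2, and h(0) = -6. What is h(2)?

-14

Forward differences of the values at t = -3, -2, -1, 0:
  h  : 57/2  -2  -19/2  -6
  Δ  : -61/2  -15/2  7/2
  Δ^2: 23  11
  Δ^3: -12
The third differences are constant, confirming degree 3.
Interpolating (Newton forward form) and evaluating at t = 2 gives h(2) = -14.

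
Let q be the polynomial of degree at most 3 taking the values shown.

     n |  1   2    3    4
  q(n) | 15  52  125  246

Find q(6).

Write q(n) = an^3 + bn^2 + cn + d. Substituting each data point gives a linear system:
  a + b + c + d = 15
  8a + 4b + 2c + d = 52
  27a + 9b + 3c + d = 125
  64a + 16b + 4c + d = 246
Solving the system yields a = 2, b = 6, c = 5, d = 2.
So q(n) = 2n^3 + 6n^2 + 5n + 2.
Then q(6) = 680.

680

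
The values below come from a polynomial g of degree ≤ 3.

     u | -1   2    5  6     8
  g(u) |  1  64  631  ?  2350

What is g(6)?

The 4 known points determine the degree-3 polynomial uniquely.
Write g(u) = au^3 + bu^2 + cu + d. Substituting each data point gives a linear system:
  -a + b - c + d = 1
  8a + 4b + 2c + d = 64
  125a + 25b + 5c + d = 631
  512a + 64b + 8c + d = 2350
Solving the system yields a = 4, b = 4, c = 5, d = 6.
So g(u) = 4u³ + 4u² + 5u + 6.
Then g(6) = 1044.

1044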